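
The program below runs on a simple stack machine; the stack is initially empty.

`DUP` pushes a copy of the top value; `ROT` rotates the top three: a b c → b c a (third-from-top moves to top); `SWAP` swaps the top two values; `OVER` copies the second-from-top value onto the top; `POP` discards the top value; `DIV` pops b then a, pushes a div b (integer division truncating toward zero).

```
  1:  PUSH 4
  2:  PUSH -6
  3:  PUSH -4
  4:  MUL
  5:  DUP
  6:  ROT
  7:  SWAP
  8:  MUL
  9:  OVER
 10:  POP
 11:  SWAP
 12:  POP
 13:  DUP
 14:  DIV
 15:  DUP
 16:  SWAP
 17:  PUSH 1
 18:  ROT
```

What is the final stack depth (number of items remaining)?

3

PUSH 4  : [4]
PUSH -6 : [4, -6]
PUSH -4 : [4, -6, -4]
MUL     : [4, 24]
DUP     : [4, 24, 24]
ROT     : [24, 24, 4]
SWAP    : [24, 4, 24]
MUL     : [24, 96]
OVER    : [24, 96, 24]
POP     : [24, 96]
SWAP    : [96, 24]
POP     : [96]
DUP     : [96, 96]
DIV     : [1]
DUP     : [1, 1]
SWAP    : [1, 1]
PUSH 1  : [1, 1, 1]
ROT     : [1, 1, 1]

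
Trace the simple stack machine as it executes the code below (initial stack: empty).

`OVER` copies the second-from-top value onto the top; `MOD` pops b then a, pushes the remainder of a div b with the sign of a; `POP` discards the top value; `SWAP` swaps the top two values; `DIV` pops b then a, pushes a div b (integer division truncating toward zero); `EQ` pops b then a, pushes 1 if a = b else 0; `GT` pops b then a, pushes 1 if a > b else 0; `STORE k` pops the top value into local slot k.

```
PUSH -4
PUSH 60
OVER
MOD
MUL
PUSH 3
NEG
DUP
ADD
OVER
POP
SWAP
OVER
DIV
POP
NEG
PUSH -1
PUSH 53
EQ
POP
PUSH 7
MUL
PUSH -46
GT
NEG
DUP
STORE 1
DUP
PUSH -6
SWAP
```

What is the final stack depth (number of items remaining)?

PUSH -4  → [-4]
PUSH 60  → [-4, 60]
OVER     → [-4, 60, -4]
MOD      → [-4, 0]
MUL      → [0]
PUSH 3   → [0, 3]
NEG      → [0, -3]
DUP      → [0, -3, -3]
ADD      → [0, -6]
OVER     → [0, -6, 0]
POP      → [0, -6]
SWAP     → [-6, 0]
OVER     → [-6, 0, -6]
DIV      → [-6, 0]
POP      → [-6]
NEG      → [6]
PUSH -1  → [6, -1]
PUSH 53  → [6, -1, 53]
EQ       → [6, 0]
POP      → [6]
PUSH 7   → [6, 7]
MUL      → [42]
PUSH -46 → [42, -46]
GT       → [1]
NEG      → [-1]
DUP      → [-1, -1]
STORE 1  → [-1]
DUP      → [-1, -1]
PUSH -6  → [-1, -1, -6]
SWAP     → [-1, -6, -1]

3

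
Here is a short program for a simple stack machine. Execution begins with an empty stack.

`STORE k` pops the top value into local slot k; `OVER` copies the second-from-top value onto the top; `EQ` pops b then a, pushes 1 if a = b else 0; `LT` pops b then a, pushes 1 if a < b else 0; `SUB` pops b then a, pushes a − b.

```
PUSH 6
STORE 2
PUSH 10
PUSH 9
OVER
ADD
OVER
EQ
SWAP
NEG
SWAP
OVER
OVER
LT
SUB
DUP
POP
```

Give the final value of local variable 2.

PUSH 6  → 6
STORE 2 → (empty)
PUSH 10 → 10
PUSH 9  → 10 9
OVER    → 10 9 10
ADD     → 10 19
OVER    → 10 19 10
EQ      → 10 0
SWAP    → 0 10
NEG     → 0 -10
SWAP    → -10 0
OVER    → -10 0 -10
OVER    → -10 0 -10 0
LT      → -10 0 1
SUB     → -10 -1
DUP     → -10 -1 -1
POP     → -10 -1

6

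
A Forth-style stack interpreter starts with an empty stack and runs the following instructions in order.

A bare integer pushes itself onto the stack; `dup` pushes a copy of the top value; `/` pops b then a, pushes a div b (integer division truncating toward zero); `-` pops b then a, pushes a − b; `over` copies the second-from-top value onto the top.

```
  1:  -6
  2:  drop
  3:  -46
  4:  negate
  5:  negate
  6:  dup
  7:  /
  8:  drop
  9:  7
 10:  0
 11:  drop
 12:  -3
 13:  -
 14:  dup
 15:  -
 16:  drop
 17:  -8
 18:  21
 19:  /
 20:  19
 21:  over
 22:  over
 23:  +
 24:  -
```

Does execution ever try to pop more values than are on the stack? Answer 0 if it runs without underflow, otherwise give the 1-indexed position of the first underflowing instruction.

-6     → [-6]
drop   → []
-46    → [-46]
negate → [46]
negate → [-46]
dup    → [-46, -46]
/      → [1]
drop   → []
7      → [7]
0      → [7, 0]
drop   → [7]
-3     → [7, -3]
-      → [10]
dup    → [10, 10]
-      → [0]
drop   → []
-8     → [-8]
21     → [-8, 21]
/      → [0]
19     → [0, 19]
over   → [0, 19, 0]
over   → [0, 19, 0, 19]
+      → [0, 19, 19]
-      → [0, 0]

0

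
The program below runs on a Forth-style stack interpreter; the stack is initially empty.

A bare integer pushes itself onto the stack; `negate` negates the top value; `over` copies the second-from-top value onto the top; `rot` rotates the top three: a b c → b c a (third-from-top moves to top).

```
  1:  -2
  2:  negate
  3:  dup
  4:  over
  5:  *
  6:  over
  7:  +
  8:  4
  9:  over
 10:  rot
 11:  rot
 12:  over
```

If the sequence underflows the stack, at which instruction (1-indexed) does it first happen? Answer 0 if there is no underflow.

-2      -2
negate  2
dup     2 2
over    2 2 2
*       2 4
over    2 4 2
+       2 6
4       2 6 4
over    2 6 4 6
rot     2 4 6 6
rot     2 6 6 4
over    2 6 6 4 6

0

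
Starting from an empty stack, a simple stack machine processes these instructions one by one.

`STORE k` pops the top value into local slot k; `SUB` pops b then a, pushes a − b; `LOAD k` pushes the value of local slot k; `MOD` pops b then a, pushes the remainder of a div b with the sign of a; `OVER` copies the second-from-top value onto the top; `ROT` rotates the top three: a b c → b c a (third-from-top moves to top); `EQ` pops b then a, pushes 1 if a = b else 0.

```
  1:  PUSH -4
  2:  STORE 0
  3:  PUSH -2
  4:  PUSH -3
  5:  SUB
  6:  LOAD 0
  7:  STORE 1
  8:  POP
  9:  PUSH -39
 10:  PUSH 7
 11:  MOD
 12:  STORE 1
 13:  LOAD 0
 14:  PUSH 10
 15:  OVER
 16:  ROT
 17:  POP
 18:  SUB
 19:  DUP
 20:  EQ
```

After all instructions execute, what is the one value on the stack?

1

PUSH -4  : -4
STORE 0  : (empty)
PUSH -2  : -2
PUSH -3  : -2 -3
SUB      : 1
LOAD 0   : 1 -4
STORE 1  : 1
POP      : (empty)
PUSH -39 : -39
PUSH 7   : -39 7
MOD      : -4
STORE 1  : (empty)
LOAD 0   : -4
PUSH 10  : -4 10
OVER     : -4 10 -4
ROT      : 10 -4 -4
POP      : 10 -4
SUB      : 14
DUP      : 14 14
EQ       : 1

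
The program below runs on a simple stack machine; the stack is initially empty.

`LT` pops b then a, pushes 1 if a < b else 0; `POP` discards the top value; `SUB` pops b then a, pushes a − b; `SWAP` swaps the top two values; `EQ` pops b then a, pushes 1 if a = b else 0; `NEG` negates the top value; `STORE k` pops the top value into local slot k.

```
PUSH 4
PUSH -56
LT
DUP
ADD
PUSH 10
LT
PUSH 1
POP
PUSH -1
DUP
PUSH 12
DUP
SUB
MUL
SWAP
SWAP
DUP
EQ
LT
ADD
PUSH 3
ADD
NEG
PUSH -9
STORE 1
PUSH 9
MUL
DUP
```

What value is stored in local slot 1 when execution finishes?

-9

PUSH 4   → 4
PUSH -56 → 4 -56
LT       → 0
DUP      → 0 0
ADD      → 0
PUSH 10  → 0 10
LT       → 1
PUSH 1   → 1 1
POP      → 1
PUSH -1  → 1 -1
DUP      → 1 -1 -1
PUSH 12  → 1 -1 -1 12
DUP      → 1 -1 -1 12 12
SUB      → 1 -1 -1 0
MUL      → 1 -1 0
SWAP     → 1 0 -1
SWAP     → 1 -1 0
DUP      → 1 -1 0 0
EQ       → 1 -1 1
LT       → 1 1
ADD      → 2
PUSH 3   → 2 3
ADD      → 5
NEG      → -5
PUSH -9  → -5 -9
STORE 1  → -5
PUSH 9   → -5 9
MUL      → -45
DUP      → -45 -45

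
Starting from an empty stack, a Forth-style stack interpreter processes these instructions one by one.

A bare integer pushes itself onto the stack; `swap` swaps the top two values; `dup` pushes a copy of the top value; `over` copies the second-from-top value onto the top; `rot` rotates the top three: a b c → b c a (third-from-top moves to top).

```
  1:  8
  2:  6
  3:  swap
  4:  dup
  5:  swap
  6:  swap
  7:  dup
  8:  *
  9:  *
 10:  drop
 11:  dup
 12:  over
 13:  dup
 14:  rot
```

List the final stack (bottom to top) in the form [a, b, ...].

[6, 6, 6, 6]

8    : 8
6    : 8 6
swap : 6 8
dup  : 6 8 8
swap : 6 8 8
swap : 6 8 8
dup  : 6 8 8 8
*    : 6 8 64
*    : 6 512
drop : 6
dup  : 6 6
over : 6 6 6
dup  : 6 6 6 6
rot  : 6 6 6 6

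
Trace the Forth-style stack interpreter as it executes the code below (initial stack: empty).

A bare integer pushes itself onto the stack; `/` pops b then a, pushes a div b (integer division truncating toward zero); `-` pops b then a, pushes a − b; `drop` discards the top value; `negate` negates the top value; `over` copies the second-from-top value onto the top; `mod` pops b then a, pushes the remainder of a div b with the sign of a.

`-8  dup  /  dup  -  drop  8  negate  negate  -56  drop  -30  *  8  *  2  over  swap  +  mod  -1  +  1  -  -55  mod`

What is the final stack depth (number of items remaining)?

-8     -> -8
dup    -> -8 -8
/      -> 1
dup    -> 1 1
-      -> 0
drop   -> (empty)
8      -> 8
negate -> -8
negate -> 8
-56    -> 8 -56
drop   -> 8
-30    -> 8 -30
*      -> -240
8      -> -240 8
*      -> -1920
2      -> -1920 2
over   -> -1920 2 -1920
swap   -> -1920 -1920 2
+      -> -1920 -1918
mod    -> -2
-1     -> -2 -1
+      -> -3
1      -> -3 1
-      -> -4
-55    -> -4 -55
mod    -> -4

1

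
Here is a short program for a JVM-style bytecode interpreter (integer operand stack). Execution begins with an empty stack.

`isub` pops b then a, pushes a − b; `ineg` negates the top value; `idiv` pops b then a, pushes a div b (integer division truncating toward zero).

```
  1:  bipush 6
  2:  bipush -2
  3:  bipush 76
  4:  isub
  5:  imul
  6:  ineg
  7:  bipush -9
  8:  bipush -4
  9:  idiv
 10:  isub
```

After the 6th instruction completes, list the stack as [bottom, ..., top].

[468]

bipush 6  : [6]
bipush -2 : [6, -2]
bipush 76 : [6, -2, 76]
isub      : [6, -78]
imul      : [-468]
ineg      : [468]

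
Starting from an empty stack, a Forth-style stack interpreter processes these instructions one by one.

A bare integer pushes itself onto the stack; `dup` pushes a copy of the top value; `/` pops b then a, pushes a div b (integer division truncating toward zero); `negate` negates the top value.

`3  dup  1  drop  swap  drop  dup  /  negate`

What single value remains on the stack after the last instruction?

3       3
dup     3 3
1       3 3 1
drop    3 3
swap    3 3
drop    3
dup     3 3
/       1
negate  -1

-1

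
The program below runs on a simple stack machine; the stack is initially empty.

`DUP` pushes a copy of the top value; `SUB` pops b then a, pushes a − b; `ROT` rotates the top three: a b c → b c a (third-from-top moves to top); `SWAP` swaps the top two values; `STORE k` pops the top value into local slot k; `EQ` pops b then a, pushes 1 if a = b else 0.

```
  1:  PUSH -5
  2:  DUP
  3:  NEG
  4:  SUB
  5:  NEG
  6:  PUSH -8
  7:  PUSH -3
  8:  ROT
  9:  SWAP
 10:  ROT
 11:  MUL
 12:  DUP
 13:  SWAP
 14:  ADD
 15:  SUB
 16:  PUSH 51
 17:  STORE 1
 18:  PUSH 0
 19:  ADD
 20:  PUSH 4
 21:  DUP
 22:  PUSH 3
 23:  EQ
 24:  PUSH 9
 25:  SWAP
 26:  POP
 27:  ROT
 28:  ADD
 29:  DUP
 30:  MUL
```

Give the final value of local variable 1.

PUSH -5 → -5
DUP     → -5 -5
NEG     → -5 5
SUB     → -10
NEG     → 10
PUSH -8 → 10 -8
PUSH -3 → 10 -8 -3
ROT     → -8 -3 10
SWAP    → -8 10 -3
ROT     → 10 -3 -8
MUL     → 10 24
DUP     → 10 24 24
SWAP    → 10 24 24
ADD     → 10 48
SUB     → -38
PUSH 51 → -38 51
STORE 1 → -38
PUSH 0  → -38 0
ADD     → -38
PUSH 4  → -38 4
DUP     → -38 4 4
PUSH 3  → -38 4 4 3
EQ      → -38 4 0
PUSH 9  → -38 4 0 9
SWAP    → -38 4 9 0
POP     → -38 4 9
ROT     → 4 9 -38
ADD     → 4 -29
DUP     → 4 -29 -29
MUL     → 4 841

51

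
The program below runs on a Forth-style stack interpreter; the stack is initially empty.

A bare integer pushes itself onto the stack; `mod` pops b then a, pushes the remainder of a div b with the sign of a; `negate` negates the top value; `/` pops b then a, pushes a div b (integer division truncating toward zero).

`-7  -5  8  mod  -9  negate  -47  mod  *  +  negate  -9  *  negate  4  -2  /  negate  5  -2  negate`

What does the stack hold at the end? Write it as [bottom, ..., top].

-7     → -7
-5     → -7 -5
8      → -7 -5 8
mod    → -7 -5
-9     → -7 -5 -9
negate → -7 -5 9
-47    → -7 -5 9 -47
mod    → -7 -5 9
*      → -7 -45
+      → -52
negate → 52
-9     → 52 -9
*      → -468
negate → 468
4      → 468 4
-2     → 468 4 -2
/      → 468 -2
negate → 468 2
5      → 468 2 5
-2     → 468 2 5 -2
negate → 468 2 5 2

[468, 2, 5, 2]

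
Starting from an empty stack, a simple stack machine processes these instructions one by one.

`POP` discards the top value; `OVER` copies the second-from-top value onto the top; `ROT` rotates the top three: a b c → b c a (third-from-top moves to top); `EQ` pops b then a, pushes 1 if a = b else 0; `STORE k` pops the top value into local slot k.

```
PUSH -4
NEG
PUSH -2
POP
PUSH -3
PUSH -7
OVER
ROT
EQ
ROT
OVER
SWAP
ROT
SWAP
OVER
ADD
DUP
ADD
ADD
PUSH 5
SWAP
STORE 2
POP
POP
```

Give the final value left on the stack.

PUSH -4 → [-4]
NEG     → [4]
PUSH -2 → [4, -2]
POP     → [4]
PUSH -3 → [4, -3]
PUSH -7 → [4, -3, -7]
OVER    → [4, -3, -7, -3]
ROT     → [4, -7, -3, -3]
EQ      → [4, -7, 1]
ROT     → [-7, 1, 4]
OVER    → [-7, 1, 4, 1]
SWAP    → [-7, 1, 1, 4]
ROT     → [-7, 1, 4, 1]
SWAP    → [-7, 1, 1, 4]
OVER    → [-7, 1, 1, 4, 1]
ADD     → [-7, 1, 1, 5]
DUP     → [-7, 1, 1, 5, 5]
ADD     → [-7, 1, 1, 10]
ADD     → [-7, 1, 11]
PUSH 5  → [-7, 1, 11, 5]
SWAP    → [-7, 1, 5, 11]
STORE 2 → [-7, 1, 5]
POP     → [-7, 1]
POP     → [-7]

-7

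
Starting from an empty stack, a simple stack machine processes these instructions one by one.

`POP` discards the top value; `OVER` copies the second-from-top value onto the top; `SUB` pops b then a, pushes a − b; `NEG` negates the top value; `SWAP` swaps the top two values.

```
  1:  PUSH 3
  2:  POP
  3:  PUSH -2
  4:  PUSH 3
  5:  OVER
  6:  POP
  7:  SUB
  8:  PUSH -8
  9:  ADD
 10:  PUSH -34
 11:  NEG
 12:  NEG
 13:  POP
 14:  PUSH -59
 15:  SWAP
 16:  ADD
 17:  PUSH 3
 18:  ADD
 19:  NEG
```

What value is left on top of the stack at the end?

PUSH 3   → [3]
POP      → []
PUSH -2  → [-2]
PUSH 3   → [-2, 3]
OVER     → [-2, 3, -2]
POP      → [-2, 3]
SUB      → [-5]
PUSH -8  → [-5, -8]
ADD      → [-13]
PUSH -34 → [-13, -34]
NEG      → [-13, 34]
NEG      → [-13, -34]
POP      → [-13]
PUSH -59 → [-13, -59]
SWAP     → [-59, -13]
ADD      → [-72]
PUSH 3   → [-72, 3]
ADD      → [-69]
NEG      → [69]

69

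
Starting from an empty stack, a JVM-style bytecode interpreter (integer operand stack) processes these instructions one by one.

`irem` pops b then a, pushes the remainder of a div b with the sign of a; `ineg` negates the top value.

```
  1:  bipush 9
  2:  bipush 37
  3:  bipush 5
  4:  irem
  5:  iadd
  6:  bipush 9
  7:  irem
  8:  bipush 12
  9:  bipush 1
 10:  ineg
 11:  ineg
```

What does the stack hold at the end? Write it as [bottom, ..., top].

[2, 12, 1]

bipush 9   [9]
bipush 37  [9, 37]
bipush 5   [9, 37, 5]
irem       [9, 2]
iadd       [11]
bipush 9   [11, 9]
irem       [2]
bipush 12  [2, 12]
bipush 1   [2, 12, 1]
ineg       [2, 12, -1]
ineg       [2, 12, 1]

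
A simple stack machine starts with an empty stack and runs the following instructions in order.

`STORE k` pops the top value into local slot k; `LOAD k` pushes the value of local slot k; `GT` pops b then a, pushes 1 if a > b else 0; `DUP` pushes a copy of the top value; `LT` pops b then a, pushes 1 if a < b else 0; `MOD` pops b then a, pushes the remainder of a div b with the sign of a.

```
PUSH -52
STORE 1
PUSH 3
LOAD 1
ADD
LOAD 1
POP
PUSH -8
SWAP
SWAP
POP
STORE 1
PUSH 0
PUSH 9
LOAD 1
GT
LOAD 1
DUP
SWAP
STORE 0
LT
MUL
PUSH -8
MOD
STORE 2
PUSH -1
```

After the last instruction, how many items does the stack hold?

PUSH -52 → [-52]
STORE 1  → []
PUSH 3   → [3]
LOAD 1   → [3, -52]
ADD      → [-49]
LOAD 1   → [-49, -52]
POP      → [-49]
PUSH -8  → [-49, -8]
SWAP     → [-8, -49]
SWAP     → [-49, -8]
POP      → [-49]
STORE 1  → []
PUSH 0   → [0]
PUSH 9   → [0, 9]
LOAD 1   → [0, 9, -49]
GT       → [0, 1]
LOAD 1   → [0, 1, -49]
DUP      → [0, 1, -49, -49]
SWAP     → [0, 1, -49, -49]
STORE 0  → [0, 1, -49]
LT       → [0, 0]
MUL      → [0]
PUSH -8  → [0, -8]
MOD      → [0]
STORE 2  → []
PUSH -1  → [-1]

1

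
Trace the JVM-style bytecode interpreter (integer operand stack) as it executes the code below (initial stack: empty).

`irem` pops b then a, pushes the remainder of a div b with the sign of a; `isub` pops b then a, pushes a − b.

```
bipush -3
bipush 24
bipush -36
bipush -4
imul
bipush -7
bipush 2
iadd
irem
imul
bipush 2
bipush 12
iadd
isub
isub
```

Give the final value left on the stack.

bipush -3   -3
bipush 24   -3 24
bipush -36  -3 24 -36
bipush -4   -3 24 -36 -4
imul        -3 24 144
bipush -7   -3 24 144 -7
bipush 2    -3 24 144 -7 2
iadd        -3 24 144 -5
irem        -3 24 4
imul        -3 96
bipush 2    -3 96 2
bipush 12   -3 96 2 12
iadd        -3 96 14
isub        -3 82
isub        -85

-85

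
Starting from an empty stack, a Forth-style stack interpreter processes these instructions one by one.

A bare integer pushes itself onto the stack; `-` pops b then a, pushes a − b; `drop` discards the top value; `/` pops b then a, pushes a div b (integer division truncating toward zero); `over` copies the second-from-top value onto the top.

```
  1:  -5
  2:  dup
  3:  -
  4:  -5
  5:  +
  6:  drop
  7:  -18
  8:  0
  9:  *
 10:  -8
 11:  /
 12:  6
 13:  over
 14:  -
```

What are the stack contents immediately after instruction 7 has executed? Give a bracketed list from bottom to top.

-5   → -5
dup  → -5 -5
-    → 0
-5   → 0 -5
+    → -5
drop → (empty)
-18  → -18

[-18]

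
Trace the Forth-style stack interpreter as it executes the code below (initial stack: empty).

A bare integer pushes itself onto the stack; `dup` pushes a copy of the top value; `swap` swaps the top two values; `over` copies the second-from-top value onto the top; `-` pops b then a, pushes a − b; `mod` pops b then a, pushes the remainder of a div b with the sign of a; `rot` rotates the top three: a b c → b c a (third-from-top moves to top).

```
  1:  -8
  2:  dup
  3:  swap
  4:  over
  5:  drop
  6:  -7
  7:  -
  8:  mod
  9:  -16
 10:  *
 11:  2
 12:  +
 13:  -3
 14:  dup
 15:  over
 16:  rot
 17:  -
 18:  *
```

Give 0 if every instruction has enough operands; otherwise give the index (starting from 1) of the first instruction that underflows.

0

-8   → -8
dup  → -8 -8
swap → -8 -8
over → -8 -8 -8
drop → -8 -8
-7   → -8 -8 -7
-    → -8 -1
mod  → 0
-16  → 0 -16
*    → 0
2    → 0 2
+    → 2
-3   → 2 -3
dup  → 2 -3 -3
over → 2 -3 -3 -3
rot  → 2 -3 -3 -3
-    → 2 -3 0
*    → 2 0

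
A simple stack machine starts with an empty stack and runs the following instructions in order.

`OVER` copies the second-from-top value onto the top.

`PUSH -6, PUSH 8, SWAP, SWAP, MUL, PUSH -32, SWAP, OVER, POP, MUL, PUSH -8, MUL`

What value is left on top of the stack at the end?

-12288

PUSH -6  : [-6]
PUSH 8   : [-6, 8]
SWAP     : [8, -6]
SWAP     : [-6, 8]
MUL      : [-48]
PUSH -32 : [-48, -32]
SWAP     : [-32, -48]
OVER     : [-32, -48, -32]
POP      : [-32, -48]
MUL      : [1536]
PUSH -8  : [1536, -8]
MUL      : [-12288]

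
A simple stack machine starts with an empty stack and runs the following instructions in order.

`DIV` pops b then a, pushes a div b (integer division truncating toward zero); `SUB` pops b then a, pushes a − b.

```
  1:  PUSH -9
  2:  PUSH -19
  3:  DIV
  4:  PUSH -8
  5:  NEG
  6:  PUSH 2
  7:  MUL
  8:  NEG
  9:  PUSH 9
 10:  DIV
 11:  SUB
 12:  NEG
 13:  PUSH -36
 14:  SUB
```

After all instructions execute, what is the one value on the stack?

35

PUSH -9   -9
PUSH -19  -9 -19
DIV       0
PUSH -8   0 -8
NEG       0 8
PUSH 2    0 8 2
MUL       0 16
NEG       0 -16
PUSH 9    0 -16 9
DIV       0 -1
SUB       1
NEG       -1
PUSH -36  -1 -36
SUB       35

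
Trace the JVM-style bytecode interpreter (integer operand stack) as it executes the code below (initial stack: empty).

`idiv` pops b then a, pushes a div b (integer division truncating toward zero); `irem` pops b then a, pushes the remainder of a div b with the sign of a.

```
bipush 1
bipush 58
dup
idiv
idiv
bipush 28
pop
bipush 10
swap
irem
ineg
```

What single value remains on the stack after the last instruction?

bipush 1  -> 1
bipush 58 -> 1 58
dup       -> 1 58 58
idiv      -> 1 1
idiv      -> 1
bipush 28 -> 1 28
pop       -> 1
bipush 10 -> 1 10
swap      -> 10 1
irem      -> 0
ineg      -> 0

0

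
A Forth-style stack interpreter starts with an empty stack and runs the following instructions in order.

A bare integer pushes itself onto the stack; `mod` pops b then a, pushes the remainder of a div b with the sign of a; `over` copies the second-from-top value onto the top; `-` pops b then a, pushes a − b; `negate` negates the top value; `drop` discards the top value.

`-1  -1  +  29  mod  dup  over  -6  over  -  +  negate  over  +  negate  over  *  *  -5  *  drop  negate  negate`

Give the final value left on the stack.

-2

-1     → [-1]
-1     → [-1, -1]
+      → [-2]
29     → [-2, 29]
mod    → [-2]
dup    → [-2, -2]
over   → [-2, -2, -2]
-6     → [-2, -2, -2, -6]
over   → [-2, -2, -2, -6, -2]
-      → [-2, -2, -2, -4]
+      → [-2, -2, -6]
negate → [-2, -2, 6]
over   → [-2, -2, 6, -2]
+      → [-2, -2, 4]
negate → [-2, -2, -4]
over   → [-2, -2, -4, -2]
*      → [-2, -2, 8]
*      → [-2, -16]
-5     → [-2, -16, -5]
*      → [-2, 80]
drop   → [-2]
negate → [2]
negate → [-2]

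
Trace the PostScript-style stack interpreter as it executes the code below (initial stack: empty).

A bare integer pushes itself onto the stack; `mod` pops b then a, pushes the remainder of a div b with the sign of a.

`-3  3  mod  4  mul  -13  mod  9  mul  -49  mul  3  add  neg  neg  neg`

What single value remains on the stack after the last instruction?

-3  → -3
3   → -3 3
mod → 0
4   → 0 4
mul → 0
-13 → 0 -13
mod → 0
9   → 0 9
mul → 0
-49 → 0 -49
mul → 0
3   → 0 3
add → 3
neg → -3
neg → 3
neg → -3

-3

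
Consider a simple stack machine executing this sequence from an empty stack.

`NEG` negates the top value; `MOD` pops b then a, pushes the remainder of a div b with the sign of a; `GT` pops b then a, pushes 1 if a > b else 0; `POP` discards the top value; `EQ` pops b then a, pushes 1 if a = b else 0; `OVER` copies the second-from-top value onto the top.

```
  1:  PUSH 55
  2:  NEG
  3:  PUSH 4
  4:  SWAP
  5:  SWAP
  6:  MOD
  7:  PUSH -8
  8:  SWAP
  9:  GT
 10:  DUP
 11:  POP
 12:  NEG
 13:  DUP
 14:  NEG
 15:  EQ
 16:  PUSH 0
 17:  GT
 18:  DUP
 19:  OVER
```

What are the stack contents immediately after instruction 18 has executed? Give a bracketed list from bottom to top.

PUSH 55 : 55
NEG     : -55
PUSH 4  : -55 4
SWAP    : 4 -55
SWAP    : -55 4
MOD     : -3
PUSH -8 : -3 -8
SWAP    : -8 -3
GT      : 0
DUP     : 0 0
POP     : 0
NEG     : 0
DUP     : 0 0
NEG     : 0 0
EQ      : 1
PUSH 0  : 1 0
GT      : 1
DUP     : 1 1

[1, 1]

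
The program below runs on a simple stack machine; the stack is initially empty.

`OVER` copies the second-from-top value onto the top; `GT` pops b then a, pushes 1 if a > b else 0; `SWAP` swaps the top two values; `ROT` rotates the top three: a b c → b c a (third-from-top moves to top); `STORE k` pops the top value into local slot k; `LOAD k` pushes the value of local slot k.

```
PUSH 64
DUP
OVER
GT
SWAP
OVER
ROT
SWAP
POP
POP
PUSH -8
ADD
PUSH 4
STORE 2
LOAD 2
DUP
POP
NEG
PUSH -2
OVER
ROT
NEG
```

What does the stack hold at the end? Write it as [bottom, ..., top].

PUSH 64  64
DUP      64 64
OVER     64 64 64
GT       64 0
SWAP     0 64
OVER     0 64 0
ROT      64 0 0
SWAP     64 0 0
POP      64 0
POP      64
PUSH -8  64 -8
ADD      56
PUSH 4   56 4
STORE 2  56
LOAD 2   56 4
DUP      56 4 4
POP      56 4
NEG      56 -4
PUSH -2  56 -4 -2
OVER     56 -4 -2 -4
ROT      56 -2 -4 -4
NEG      56 -2 -4 4

[56, -2, -4, 4]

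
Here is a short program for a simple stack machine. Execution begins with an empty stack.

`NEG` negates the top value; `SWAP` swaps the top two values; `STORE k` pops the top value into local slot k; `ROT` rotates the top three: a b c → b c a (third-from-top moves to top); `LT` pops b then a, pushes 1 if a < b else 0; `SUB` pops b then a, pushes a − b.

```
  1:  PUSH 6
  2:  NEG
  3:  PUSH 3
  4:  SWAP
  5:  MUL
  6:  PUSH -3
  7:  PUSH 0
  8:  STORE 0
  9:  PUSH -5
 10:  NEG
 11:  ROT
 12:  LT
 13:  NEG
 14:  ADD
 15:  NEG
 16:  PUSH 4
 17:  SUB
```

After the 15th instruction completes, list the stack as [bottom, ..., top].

[3]

PUSH 6  : 6
NEG     : -6
PUSH 3  : -6 3
SWAP    : 3 -6
MUL     : -18
PUSH -3 : -18 -3
PUSH 0  : -18 -3 0
STORE 0 : -18 -3
PUSH -5 : -18 -3 -5
NEG     : -18 -3 5
ROT     : -3 5 -18
LT      : -3 0
NEG     : -3 0
ADD     : -3
NEG     : 3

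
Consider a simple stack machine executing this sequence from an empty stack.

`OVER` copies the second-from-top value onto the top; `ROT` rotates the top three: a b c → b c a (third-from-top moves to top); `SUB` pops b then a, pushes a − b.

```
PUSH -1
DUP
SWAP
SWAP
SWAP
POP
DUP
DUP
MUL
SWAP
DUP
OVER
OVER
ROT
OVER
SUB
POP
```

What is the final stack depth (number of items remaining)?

4

PUSH -1 : -1
DUP     : -1 -1
SWAP    : -1 -1
SWAP    : -1 -1
SWAP    : -1 -1
POP     : -1
DUP     : -1 -1
DUP     : -1 -1 -1
MUL     : -1 1
SWAP    : 1 -1
DUP     : 1 -1 -1
OVER    : 1 -1 -1 -1
OVER    : 1 -1 -1 -1 -1
ROT     : 1 -1 -1 -1 -1
OVER    : 1 -1 -1 -1 -1 -1
SUB     : 1 -1 -1 -1 0
POP     : 1 -1 -1 -1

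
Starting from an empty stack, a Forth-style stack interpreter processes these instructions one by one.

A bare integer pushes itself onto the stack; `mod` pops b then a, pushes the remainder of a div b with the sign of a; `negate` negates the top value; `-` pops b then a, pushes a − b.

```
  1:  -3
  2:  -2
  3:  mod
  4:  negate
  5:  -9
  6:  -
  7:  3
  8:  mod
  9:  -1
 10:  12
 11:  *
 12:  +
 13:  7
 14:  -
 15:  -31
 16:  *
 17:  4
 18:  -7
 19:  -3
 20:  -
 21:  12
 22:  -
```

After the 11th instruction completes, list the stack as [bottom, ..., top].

[1, -12]

-3      [-3]
-2      [-3, -2]
mod     [-1]
negate  [1]
-9      [1, -9]
-       [10]
3       [10, 3]
mod     [1]
-1      [1, -1]
12      [1, -1, 12]
*       [1, -12]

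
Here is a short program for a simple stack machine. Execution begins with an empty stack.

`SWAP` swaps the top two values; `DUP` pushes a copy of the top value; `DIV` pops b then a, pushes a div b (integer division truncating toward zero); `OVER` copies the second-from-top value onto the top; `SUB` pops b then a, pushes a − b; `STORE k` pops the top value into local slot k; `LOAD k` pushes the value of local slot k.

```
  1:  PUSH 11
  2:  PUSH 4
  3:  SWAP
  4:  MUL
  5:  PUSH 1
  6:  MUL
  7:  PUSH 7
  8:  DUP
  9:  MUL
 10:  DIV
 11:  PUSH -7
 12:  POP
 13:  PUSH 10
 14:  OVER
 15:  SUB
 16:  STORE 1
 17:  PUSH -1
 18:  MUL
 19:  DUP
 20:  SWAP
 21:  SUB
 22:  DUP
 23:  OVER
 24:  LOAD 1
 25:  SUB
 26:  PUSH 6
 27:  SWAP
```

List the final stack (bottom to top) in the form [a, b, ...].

PUSH 11  [11]
PUSH 4   [11, 4]
SWAP     [4, 11]
MUL      [44]
PUSH 1   [44, 1]
MUL      [44]
PUSH 7   [44, 7]
DUP      [44, 7, 7]
MUL      [44, 49]
DIV      [0]
PUSH -7  [0, -7]
POP      [0]
PUSH 10  [0, 10]
OVER     [0, 10, 0]
SUB      [0, 10]
STORE 1  [0]
PUSH -1  [0, -1]
MUL      [0]
DUP      [0, 0]
SWAP     [0, 0]
SUB      [0]
DUP      [0, 0]
OVER     [0, 0, 0]
LOAD 1   [0, 0, 0, 10]
SUB      [0, 0, -10]
PUSH 6   [0, 0, -10, 6]
SWAP     [0, 0, 6, -10]

[0, 0, 6, -10]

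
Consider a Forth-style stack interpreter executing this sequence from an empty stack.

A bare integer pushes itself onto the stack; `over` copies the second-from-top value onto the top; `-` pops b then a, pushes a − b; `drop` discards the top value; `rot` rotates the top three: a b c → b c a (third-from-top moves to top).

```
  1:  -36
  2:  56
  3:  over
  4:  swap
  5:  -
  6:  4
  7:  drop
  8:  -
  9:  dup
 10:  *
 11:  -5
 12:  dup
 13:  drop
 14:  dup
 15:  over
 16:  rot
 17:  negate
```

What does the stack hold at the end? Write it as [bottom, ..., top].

-36    : [-36]
56     : [-36, 56]
over   : [-36, 56, -36]
swap   : [-36, -36, 56]
-      : [-36, -92]
4      : [-36, -92, 4]
drop   : [-36, -92]
-      : [56]
dup    : [56, 56]
*      : [3136]
-5     : [3136, -5]
dup    : [3136, -5, -5]
drop   : [3136, -5]
dup    : [3136, -5, -5]
over   : [3136, -5, -5, -5]
rot    : [3136, -5, -5, -5]
negate : [3136, -5, -5, 5]

[3136, -5, -5, 5]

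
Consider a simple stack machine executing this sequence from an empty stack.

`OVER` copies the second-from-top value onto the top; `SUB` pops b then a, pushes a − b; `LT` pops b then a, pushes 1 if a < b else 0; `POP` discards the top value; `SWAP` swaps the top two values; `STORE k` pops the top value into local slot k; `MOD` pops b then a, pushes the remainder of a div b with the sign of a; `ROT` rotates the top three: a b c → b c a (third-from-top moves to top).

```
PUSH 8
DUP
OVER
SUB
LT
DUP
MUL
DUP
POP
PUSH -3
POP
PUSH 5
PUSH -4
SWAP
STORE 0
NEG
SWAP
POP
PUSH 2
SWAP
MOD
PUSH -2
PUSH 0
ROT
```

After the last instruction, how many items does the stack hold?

PUSH 8  -> [8]
DUP     -> [8, 8]
OVER    -> [8, 8, 8]
SUB     -> [8, 0]
LT      -> [0]
DUP     -> [0, 0]
MUL     -> [0]
DUP     -> [0, 0]
POP     -> [0]
PUSH -3 -> [0, -3]
POP     -> [0]
PUSH 5  -> [0, 5]
PUSH -4 -> [0, 5, -4]
SWAP    -> [0, -4, 5]
STORE 0 -> [0, -4]
NEG     -> [0, 4]
SWAP    -> [4, 0]
POP     -> [4]
PUSH 2  -> [4, 2]
SWAP    -> [2, 4]
MOD     -> [2]
PUSH -2 -> [2, -2]
PUSH 0  -> [2, -2, 0]
ROT     -> [-2, 0, 2]

3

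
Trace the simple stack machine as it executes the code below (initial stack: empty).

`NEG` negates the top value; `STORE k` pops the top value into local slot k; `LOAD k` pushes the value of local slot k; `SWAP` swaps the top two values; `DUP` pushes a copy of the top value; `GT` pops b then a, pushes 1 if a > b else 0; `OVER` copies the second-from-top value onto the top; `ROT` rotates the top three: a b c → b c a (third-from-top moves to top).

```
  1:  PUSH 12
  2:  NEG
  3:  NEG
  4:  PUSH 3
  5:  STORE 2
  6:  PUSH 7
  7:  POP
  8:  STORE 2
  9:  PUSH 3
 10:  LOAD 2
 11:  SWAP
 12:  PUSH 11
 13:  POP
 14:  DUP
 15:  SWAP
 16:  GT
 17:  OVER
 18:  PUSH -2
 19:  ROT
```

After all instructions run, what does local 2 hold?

PUSH 12 -> 12
NEG     -> -12
NEG     -> 12
PUSH 3  -> 12 3
STORE 2 -> 12
PUSH 7  -> 12 7
POP     -> 12
STORE 2 -> (empty)
PUSH 3  -> 3
LOAD 2  -> 3 12
SWAP    -> 12 3
PUSH 11 -> 12 3 11
POP     -> 12 3
DUP     -> 12 3 3
SWAP    -> 12 3 3
GT      -> 12 0
OVER    -> 12 0 12
PUSH -2 -> 12 0 12 -2
ROT     -> 12 12 -2 0

12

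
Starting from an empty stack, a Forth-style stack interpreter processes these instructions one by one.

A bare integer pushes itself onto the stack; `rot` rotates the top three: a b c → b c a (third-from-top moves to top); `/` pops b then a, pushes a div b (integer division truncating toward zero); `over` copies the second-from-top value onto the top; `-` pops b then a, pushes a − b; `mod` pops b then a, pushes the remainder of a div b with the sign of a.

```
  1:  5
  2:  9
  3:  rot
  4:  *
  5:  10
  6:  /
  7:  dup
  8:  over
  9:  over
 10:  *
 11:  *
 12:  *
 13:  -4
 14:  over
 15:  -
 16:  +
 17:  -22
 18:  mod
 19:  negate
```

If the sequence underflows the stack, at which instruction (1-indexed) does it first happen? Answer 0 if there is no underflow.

3

5  [5]
9  [5, 9]
rot  — needs 3 operands, stack has 2 → underflow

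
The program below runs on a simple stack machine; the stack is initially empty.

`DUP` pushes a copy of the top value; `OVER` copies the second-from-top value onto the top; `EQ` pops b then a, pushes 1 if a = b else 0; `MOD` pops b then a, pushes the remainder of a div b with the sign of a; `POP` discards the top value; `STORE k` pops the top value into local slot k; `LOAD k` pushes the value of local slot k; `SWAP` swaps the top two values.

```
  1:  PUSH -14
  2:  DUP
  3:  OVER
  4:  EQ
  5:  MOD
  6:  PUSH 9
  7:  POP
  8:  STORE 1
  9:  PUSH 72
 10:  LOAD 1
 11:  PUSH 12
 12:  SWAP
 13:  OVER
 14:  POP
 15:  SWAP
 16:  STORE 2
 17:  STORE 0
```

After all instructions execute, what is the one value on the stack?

72

PUSH -14 -> -14
DUP      -> -14 -14
OVER     -> -14 -14 -14
EQ       -> -14 1
MOD      -> 0
PUSH 9   -> 0 9
POP      -> 0
STORE 1  -> (empty)
PUSH 72  -> 72
LOAD 1   -> 72 0
PUSH 12  -> 72 0 12
SWAP     -> 72 12 0
OVER     -> 72 12 0 12
POP      -> 72 12 0
SWAP     -> 72 0 12
STORE 2  -> 72 0
STORE 0  -> 72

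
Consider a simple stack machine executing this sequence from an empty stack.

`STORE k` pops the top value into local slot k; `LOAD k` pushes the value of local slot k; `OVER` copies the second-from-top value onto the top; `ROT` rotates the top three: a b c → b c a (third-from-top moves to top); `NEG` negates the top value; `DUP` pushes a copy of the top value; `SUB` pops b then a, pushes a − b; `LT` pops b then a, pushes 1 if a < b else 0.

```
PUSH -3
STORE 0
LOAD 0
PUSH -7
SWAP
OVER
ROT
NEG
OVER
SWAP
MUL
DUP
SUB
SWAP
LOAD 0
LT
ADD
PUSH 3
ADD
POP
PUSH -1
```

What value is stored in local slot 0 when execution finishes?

PUSH -3 : -3
STORE 0 : (empty)
LOAD 0  : -3
PUSH -7 : -3 -7
SWAP    : -7 -3
OVER    : -7 -3 -7
ROT     : -3 -7 -7
NEG     : -3 -7 7
OVER    : -3 -7 7 -7
SWAP    : -3 -7 -7 7
MUL     : -3 -7 -49
DUP     : -3 -7 -49 -49
SUB     : -3 -7 0
SWAP    : -3 0 -7
LOAD 0  : -3 0 -7 -3
LT      : -3 0 1
ADD     : -3 1
PUSH 3  : -3 1 3
ADD     : -3 4
POP     : -3
PUSH -1 : -3 -1

-3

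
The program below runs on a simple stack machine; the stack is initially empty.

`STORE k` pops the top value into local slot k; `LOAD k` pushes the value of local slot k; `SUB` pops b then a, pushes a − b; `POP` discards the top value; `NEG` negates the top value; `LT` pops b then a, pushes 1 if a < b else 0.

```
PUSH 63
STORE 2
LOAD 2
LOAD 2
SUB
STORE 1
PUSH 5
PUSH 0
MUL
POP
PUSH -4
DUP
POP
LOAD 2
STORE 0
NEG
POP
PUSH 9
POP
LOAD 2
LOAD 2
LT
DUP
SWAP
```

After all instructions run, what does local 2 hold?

63

PUSH 63  63
STORE 2  (empty)
LOAD 2   63
LOAD 2   63 63
SUB      0
STORE 1  (empty)
PUSH 5   5
PUSH 0   5 0
MUL      0
POP      (empty)
PUSH -4  -4
DUP      -4 -4
POP      -4
LOAD 2   -4 63
STORE 0  -4
NEG      4
POP      (empty)
PUSH 9   9
POP      (empty)
LOAD 2   63
LOAD 2   63 63
LT       0
DUP      0 0
SWAP     0 0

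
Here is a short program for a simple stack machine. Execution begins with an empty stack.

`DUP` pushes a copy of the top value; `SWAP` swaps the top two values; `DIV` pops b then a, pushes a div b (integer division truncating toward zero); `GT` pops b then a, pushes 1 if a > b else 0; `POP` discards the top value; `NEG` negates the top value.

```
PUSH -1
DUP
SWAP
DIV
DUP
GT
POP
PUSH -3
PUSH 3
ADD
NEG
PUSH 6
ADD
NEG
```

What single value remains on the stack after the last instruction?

PUSH -1 → -1
DUP     → -1 -1
SWAP    → -1 -1
DIV     → 1
DUP     → 1 1
GT      → 0
POP     → (empty)
PUSH -3 → -3
PUSH 3  → -3 3
ADD     → 0
NEG     → 0
PUSH 6  → 0 6
ADD     → 6
NEG     → -6

-6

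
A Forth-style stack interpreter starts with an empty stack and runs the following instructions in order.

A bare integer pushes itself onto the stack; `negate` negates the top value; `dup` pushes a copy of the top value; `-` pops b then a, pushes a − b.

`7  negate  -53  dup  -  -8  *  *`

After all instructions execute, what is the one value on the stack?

7      : [7]
negate : [-7]
-53    : [-7, -53]
dup    : [-7, -53, -53]
-      : [-7, 0]
-8     : [-7, 0, -8]
*      : [-7, 0]
*      : [0]

0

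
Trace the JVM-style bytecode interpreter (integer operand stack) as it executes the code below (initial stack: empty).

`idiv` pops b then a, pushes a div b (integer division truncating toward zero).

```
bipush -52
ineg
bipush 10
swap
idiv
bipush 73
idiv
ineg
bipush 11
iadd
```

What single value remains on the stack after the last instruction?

11

bipush -52  -52
ineg        52
bipush 10   52 10
swap        10 52
idiv        0
bipush 73   0 73
idiv        0
ineg        0
bipush 11   0 11
iadd        11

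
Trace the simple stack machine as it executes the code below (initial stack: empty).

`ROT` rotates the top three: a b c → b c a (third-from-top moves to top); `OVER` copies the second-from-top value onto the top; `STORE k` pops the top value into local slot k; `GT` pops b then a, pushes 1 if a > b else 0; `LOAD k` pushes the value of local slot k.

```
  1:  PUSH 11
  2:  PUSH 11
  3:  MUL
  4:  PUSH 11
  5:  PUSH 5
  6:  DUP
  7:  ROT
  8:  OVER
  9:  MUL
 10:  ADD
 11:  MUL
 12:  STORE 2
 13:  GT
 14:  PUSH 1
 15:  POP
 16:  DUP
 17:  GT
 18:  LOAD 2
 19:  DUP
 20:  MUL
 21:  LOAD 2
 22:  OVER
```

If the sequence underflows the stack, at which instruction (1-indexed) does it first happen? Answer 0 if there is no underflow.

PUSH 11 → 11
PUSH 11 → 11 11
MUL     → 121
PUSH 11 → 121 11
PUSH 5  → 121 11 5
DUP     → 121 11 5 5
ROT     → 121 5 5 11
OVER    → 121 5 5 11 5
MUL     → 121 5 5 55
ADD     → 121 5 60
MUL     → 121 300
STORE 2 → 121
GT  — needs 2 operands, stack has 1 → underflow

13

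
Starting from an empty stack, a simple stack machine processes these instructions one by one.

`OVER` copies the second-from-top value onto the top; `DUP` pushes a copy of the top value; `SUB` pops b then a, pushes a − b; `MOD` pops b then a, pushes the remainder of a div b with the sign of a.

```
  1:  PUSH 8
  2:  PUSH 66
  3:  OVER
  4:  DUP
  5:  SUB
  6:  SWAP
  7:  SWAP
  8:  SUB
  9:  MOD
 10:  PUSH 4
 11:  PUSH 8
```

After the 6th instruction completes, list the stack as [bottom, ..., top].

[8, 0, 66]

PUSH 8  -> 8
PUSH 66 -> 8 66
OVER    -> 8 66 8
DUP     -> 8 66 8 8
SUB     -> 8 66 0
SWAP    -> 8 0 66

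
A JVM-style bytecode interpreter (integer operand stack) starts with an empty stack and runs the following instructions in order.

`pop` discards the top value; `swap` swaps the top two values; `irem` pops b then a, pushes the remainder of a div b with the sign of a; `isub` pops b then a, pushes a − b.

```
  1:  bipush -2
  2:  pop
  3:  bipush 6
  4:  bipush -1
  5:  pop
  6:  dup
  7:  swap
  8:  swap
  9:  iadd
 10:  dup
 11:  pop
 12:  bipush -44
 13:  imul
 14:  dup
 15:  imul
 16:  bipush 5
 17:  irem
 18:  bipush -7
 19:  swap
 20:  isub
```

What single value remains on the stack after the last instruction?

bipush -2  : [-2]
pop        : []
bipush 6   : [6]
bipush -1  : [6, -1]
pop        : [6]
dup        : [6, 6]
swap       : [6, 6]
swap       : [6, 6]
iadd       : [12]
dup        : [12, 12]
pop        : [12]
bipush -44 : [12, -44]
imul       : [-528]
dup        : [-528, -528]
imul       : [278784]
bipush 5   : [278784, 5]
irem       : [4]
bipush -7  : [4, -7]
swap       : [-7, 4]
isub       : [-11]

-11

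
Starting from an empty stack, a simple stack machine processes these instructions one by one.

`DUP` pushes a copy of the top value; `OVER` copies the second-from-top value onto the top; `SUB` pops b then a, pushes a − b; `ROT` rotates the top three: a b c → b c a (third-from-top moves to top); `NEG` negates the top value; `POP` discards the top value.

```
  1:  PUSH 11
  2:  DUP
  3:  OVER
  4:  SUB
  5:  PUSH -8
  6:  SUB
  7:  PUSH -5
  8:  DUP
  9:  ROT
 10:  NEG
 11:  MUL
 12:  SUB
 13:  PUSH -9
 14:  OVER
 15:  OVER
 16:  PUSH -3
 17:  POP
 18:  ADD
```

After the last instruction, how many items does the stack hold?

4

PUSH 11  11
DUP      11 11
OVER     11 11 11
SUB      11 0
PUSH -8  11 0 -8
SUB      11 8
PUSH -5  11 8 -5
DUP      11 8 -5 -5
ROT      11 -5 -5 8
NEG      11 -5 -5 -8
MUL      11 -5 40
SUB      11 -45
PUSH -9  11 -45 -9
OVER     11 -45 -9 -45
OVER     11 -45 -9 -45 -9
PUSH -3  11 -45 -9 -45 -9 -3
POP      11 -45 -9 -45 -9
ADD      11 -45 -9 -54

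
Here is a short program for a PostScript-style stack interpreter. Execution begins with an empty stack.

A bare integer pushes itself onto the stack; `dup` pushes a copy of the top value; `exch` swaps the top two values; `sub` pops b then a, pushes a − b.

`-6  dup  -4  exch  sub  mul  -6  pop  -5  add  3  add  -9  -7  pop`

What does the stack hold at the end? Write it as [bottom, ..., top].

-6    [-6]
dup   [-6, -6]
-4    [-6, -6, -4]
exch  [-6, -4, -6]
sub   [-6, 2]
mul   [-12]
-6    [-12, -6]
pop   [-12]
-5    [-12, -5]
add   [-17]
3     [-17, 3]
add   [-14]
-9    [-14, -9]
-7    [-14, -9, -7]
pop   [-14, -9]

[-14, -9]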